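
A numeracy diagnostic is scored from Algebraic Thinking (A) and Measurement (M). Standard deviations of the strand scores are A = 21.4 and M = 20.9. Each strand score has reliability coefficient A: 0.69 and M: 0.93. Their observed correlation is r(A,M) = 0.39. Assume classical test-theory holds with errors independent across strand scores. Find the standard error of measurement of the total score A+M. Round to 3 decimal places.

Var(total) = 894.77 + 348.863 = 1243.63.
True-score variance = 722.226 + 348.863 = 1071.09, so reliability = 0.8613.
Error variance = 1243.63 − 1071.09 = 172.544; SEM = √172.544 = 13.136.

13.136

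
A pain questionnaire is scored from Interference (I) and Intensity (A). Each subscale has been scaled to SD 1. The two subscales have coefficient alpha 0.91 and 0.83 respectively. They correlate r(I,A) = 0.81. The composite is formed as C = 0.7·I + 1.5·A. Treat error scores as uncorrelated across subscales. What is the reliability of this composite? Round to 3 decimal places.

Var(C) = 0.7² + 1.5² + 2·[1.05·0.81] = 2.74 + 1.701 = 4.441.
Because errors are independent across components, Cov(Tᵢ,Tⱼ) = Cov(Xᵢ,Xⱼ); the off-diagonal part of the true-score variance is the same as above.
True-score variance = [0.7²·0.91 + 1.5²·0.83] + 1.701 = 2.3134 + 1.701 = 4.0144.
Reliability = 4.0144 / 4.441 = 0.904.

0.904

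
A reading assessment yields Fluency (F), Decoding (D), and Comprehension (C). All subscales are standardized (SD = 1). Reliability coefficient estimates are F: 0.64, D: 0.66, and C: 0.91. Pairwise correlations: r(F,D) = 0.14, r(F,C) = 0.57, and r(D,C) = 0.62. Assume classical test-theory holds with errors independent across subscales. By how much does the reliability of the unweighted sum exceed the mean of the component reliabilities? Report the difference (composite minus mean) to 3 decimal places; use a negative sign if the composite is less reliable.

0.124

Var(sum) = 3 + 2.66 = 5.66; true-score variance = 2.21 + 2.66 = 4.87; composite reliability = 0.8604.
Mean component reliability = 0.7367.
Difference = 0.8604 − 0.7367 = 0.124.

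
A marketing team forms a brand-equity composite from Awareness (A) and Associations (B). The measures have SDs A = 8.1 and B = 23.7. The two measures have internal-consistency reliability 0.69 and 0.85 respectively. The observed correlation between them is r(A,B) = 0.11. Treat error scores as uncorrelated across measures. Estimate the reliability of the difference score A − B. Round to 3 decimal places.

Var(A−B) = 8.1² + 23.7² − 2·8.1·23.7·0.11 = 627.3 − 42.2334 = 585.067.
With uncorrelated errors the cross-covariances are all true-score covariance, so they carry over unchanged; only the diagonal terms shrink to ρᵢσᵢ².
True-score variance = [8.1²·0.69 + 23.7²·0.85] − 42.2334 = 522.707 − 42.2334 = 480.474.
Reliability = 480.474 / 585.067 = 0.821.

0.821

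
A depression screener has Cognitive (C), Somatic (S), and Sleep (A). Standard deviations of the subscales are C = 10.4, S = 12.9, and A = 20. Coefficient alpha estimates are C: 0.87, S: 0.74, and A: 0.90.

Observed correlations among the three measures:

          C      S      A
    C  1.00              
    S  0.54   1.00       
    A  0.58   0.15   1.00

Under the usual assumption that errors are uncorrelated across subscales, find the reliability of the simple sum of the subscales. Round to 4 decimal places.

Var(C+S+A) = 10.4² + 12.9² + 20² + 2·[10.4·12.9·0.54 + 10.4·20·0.58 + 12.9·20·0.15] = 674.57 + 463.573 = 1138.14.
With uncorrelated errors the cross-covariances are all true-score covariance, so they carry over unchanged; only the diagonal terms shrink to ρᵢσᵢ².
True-score variance = [10.4²·0.87 + 12.9²·0.74 + 20²·0.90] + 463.573 = 577.243 + 463.573 = 1040.82.
Reliability = 1040.82 / 1138.14 = 0.9145.

0.9145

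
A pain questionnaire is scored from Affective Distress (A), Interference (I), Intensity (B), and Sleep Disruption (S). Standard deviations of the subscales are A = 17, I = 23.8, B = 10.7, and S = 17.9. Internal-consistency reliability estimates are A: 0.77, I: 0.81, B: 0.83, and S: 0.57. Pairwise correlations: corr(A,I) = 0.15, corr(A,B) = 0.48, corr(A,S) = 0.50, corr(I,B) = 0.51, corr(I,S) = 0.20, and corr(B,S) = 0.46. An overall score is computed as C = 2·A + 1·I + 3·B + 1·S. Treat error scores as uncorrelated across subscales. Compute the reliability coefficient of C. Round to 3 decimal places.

Var(C) = 2²·17² + 23.8² + 3²·10.7² + 17.9² + 2·[2·17·23.8·0.15 + 6·17·10.7·0.48 + 2·17·17.9·0.50 + 3·23.8·10.7·0.51 + 23.8·17.9·0.20 + 3·10.7·17.9·0.46] = 3073.26 + 3377.39 = 6450.65.
With uncorrelated errors the cross-covariances are all true-score covariance, so they carry over unchanged; only the diagonal terms shrink to ρᵢσᵢ².
True-score variance = [2²·17²·0.77 + 23.8²·0.81 + 3²·10.7²·0.83 + 17.9²·0.57] + 3377.39 = 2386.81 + 3377.39 = 5764.2.
Reliability = 5764.2 / 6450.65 = 0.894.

0.894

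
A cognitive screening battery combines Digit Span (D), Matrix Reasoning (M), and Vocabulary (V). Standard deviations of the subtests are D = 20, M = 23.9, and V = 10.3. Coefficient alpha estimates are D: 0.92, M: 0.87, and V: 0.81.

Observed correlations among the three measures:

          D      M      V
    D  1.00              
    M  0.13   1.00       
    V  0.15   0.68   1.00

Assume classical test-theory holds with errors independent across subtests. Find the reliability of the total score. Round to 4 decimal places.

0.9209

Var(D+M+V) = 20² + 23.9² + 10.3² + 2·[20·23.9·0.13 + 20·10.3·0.15 + 23.9·10.3·0.68] = 1077.3 + 520.871 = 1598.17.
Because errors are independent across components, Cov(Tᵢ,Tⱼ) = Cov(Xᵢ,Xⱼ); the off-diagonal part of the true-score variance is the same as above.
True-score variance = [20²·0.92 + 23.9²·0.87 + 10.3²·0.81] + 520.871 = 950.886 + 520.871 = 1471.76.
Reliability = 1471.76 / 1598.17 = 0.9209.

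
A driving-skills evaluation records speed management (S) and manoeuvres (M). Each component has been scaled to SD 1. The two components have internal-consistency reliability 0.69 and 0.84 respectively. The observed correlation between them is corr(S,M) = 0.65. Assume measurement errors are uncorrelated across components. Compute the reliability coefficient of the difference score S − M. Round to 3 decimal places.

0.329

Var(S−M) = 1 + 1 − 2·0.65 = 2 − 1.3 = 0.7.
Under uncorrelated errors the observed covariances equal the true-score covariances, so only the own-variance terms attenuate.
True-score variance = [0.69 + 0.84] − 1.3 = 1.53 − 1.3 = 0.23.
Reliability = 0.23 / 0.7 = 0.329.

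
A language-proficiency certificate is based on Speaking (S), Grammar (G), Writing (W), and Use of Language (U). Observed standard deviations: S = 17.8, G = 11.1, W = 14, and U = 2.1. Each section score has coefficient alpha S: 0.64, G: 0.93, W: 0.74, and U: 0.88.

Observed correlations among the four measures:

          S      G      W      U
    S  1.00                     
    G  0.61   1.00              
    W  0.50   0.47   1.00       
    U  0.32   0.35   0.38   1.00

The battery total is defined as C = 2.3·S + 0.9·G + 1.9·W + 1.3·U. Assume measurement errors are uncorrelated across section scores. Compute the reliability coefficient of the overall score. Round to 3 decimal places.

Var(C) = 2.3²·17.8² + 0.9²·11.1² + 1.9²·14² + 1.3²·2.1² + 2·[2.07·17.8·11.1·0.61 + 4.37·17.8·14·0.50 + 2.99·17.8·2.1·0.32 + 1.71·11.1·14·0.47 + 1.17·11.1·2.1·0.35 + 2.47·14·2.1·0.38] = 2490.9 + 1983.57 = 4474.47.
Because errors are independent across components, Cov(Tᵢ,Tⱼ) = Cov(Xᵢ,Xⱼ); the off-diagonal part of the true-score variance is the same as above.
True-score variance = [2.3²·17.8²·0.64 + 0.9²·11.1²·0.93 + 1.9²·14²·0.74 + 1.3²·2.1²·0.88] + 1983.57 = 1695.66 + 1983.57 = 3679.23.
Reliability = 3679.23 / 4474.47 = 0.822.

0.822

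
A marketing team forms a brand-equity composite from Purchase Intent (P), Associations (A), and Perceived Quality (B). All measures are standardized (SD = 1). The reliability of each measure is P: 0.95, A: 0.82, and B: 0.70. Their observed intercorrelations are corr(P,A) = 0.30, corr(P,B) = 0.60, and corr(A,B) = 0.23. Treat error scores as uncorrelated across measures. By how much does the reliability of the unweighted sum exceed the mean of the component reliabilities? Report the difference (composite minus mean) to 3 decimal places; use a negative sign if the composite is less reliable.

0.076

Var(sum) = 3 + 2.26 = 5.26; true-score variance = 2.47 + 2.26 = 4.73; composite reliability = 0.8992.
Mean component reliability = 0.8233.
Difference = 0.8992 − 0.8233 = 0.076.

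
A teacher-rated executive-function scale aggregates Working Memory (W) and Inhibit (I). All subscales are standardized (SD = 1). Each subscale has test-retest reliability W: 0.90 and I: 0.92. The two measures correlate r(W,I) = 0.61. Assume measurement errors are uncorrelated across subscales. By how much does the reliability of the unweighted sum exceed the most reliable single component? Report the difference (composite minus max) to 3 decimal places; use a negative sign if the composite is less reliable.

Var(sum) = 2 + 1.22 = 3.22; true-score variance = 1.82 + 1.22 = 3.04; composite reliability = 0.9441.
Max component reliability = 0.9200.
Difference = 0.9441 − 0.9200 = 0.024.

0.024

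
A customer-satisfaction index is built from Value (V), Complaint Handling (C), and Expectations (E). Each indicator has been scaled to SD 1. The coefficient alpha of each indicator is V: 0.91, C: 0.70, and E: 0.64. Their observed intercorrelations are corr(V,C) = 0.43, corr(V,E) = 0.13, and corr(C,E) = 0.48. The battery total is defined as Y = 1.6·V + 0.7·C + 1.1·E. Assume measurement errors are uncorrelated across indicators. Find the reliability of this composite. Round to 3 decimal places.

0.873

Var(Y) = 1.6² + 0.7² + 1.1² + 2·[1.12·0.43 + 1.76·0.13 + 0.77·0.48] = 4.26 + 2.16 = 6.42.
Because errors are independent across components, Cov(Tᵢ,Tⱼ) = Cov(Xᵢ,Xⱼ); the off-diagonal part of the true-score variance is the same as above.
True-score variance = [1.6²·0.91 + 0.7²·0.70 + 1.1²·0.64] + 2.16 = 3.447 + 2.16 = 5.607.
Reliability = 5.607 / 6.42 = 0.873.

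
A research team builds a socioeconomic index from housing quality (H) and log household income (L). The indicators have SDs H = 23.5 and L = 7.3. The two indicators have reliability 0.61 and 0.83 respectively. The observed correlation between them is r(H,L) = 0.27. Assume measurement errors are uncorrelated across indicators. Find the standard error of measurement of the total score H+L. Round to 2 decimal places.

14.98

Var(total) = 605.54 + 92.637 = 698.177.
True-score variance = 381.103 + 92.637 = 473.74, so reliability = 0.6785.
Error variance = 698.177 − 473.74 = 224.437; SEM = √224.437 = 14.98.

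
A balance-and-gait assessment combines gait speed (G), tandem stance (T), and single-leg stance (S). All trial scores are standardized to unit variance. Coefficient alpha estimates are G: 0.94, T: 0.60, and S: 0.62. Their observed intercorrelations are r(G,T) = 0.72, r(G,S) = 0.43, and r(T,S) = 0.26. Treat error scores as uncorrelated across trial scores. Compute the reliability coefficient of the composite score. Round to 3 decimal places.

Var(G+T+S) = 3 + 2·[0.72 + 0.43 + 0.26] = 3 + 2.82 = 5.82.
Because errors are independent across components, Cov(Tᵢ,Tⱼ) = Cov(Xᵢ,Xⱼ); the off-diagonal part of the true-score variance is the same as above.
True-score variance = [0.94 + 0.60 + 0.62] + 2.82 = 2.16 + 2.82 = 4.98.
Reliability = 4.98 / 5.82 = 0.856.

0.856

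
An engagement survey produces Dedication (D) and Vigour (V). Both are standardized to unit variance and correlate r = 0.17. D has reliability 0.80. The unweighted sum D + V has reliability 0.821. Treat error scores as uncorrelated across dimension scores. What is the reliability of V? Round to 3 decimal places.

Var(D+V) = 2 + 2·0.17 = 2.340.
True-score variance = ρ_D + ρ_V + 2·0.17, so 0.821 = (0.80 + ρ_V + 0.34) / 2.340.
ρ_V = 0.821·2.340 − 0.80 − 0.34 = 0.781.

0.781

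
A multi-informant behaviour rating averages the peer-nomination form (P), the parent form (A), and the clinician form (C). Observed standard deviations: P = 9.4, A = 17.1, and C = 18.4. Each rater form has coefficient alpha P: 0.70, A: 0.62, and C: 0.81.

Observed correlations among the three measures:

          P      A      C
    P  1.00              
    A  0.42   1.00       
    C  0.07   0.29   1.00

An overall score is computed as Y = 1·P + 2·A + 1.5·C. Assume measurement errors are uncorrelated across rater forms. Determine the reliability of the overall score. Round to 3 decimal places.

0.786

Var(Y) = 9.4² + 2²·17.1² + 1.5²·18.4² + 2·[2·9.4·17.1·0.42 + 1.5·9.4·18.4·0.07 + 3·17.1·18.4·0.29] = 2019.76 + 853.838 = 2873.6.
Under uncorrelated errors the observed covariances equal the true-score covariances, so only the own-variance terms attenuate.
True-score variance = [9.4²·0.70 + 2²·17.1²·0.62 + 1.5²·18.4²·0.81] + 853.838 = 1404.05 + 853.838 = 2257.89.
Reliability = 2257.89 / 2873.6 = 0.786.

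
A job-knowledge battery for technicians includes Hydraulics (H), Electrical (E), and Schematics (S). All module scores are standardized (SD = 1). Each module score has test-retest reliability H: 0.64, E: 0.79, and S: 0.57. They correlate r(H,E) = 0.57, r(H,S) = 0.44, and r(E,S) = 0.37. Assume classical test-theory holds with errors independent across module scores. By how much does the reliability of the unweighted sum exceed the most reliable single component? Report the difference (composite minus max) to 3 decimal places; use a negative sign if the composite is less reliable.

0.036

Var(sum) = 3 + 2.76 = 5.76; true-score variance = 2 + 2.76 = 4.76; composite reliability = 0.8264.
Max component reliability = 0.7900.
Difference = 0.8264 − 0.7900 = 0.036.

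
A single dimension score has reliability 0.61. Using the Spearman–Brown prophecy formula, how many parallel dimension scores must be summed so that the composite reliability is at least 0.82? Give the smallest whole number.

3

k ≥ ρ*(1−ρ₁)/(ρ₁(1−ρ*)) = 0.82·0.39 / (0.61·0.18) = 2.913.
Smallest integer k = 3.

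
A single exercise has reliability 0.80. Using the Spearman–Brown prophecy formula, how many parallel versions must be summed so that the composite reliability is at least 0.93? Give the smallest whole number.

4

k ≥ ρ*(1−ρ₁)/(ρ₁(1−ρ*)) = 0.93·0.20 / (0.80·0.07) = 3.321.
Smallest integer k = 4.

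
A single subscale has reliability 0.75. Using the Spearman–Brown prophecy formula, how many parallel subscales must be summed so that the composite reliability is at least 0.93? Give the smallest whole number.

5

k ≥ ρ*(1−ρ₁)/(ρ₁(1−ρ*)) = 0.93·0.25 / (0.75·0.07) = 4.429.
Smallest integer k = 5.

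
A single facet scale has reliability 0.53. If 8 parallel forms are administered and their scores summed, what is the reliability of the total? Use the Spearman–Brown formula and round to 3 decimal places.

ρ_k = kρ / (1 + (k−1)ρ) = 8·0.53 / (1 + 7·0.53) = 4.240 / 4.710 = 0.900.

0.900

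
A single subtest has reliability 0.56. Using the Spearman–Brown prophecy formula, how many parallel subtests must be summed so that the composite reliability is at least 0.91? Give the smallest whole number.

k ≥ ρ*(1−ρ₁)/(ρ₁(1−ρ*)) = 0.91·0.44 / (0.56·0.09) = 7.944.
Smallest integer k = 8.

8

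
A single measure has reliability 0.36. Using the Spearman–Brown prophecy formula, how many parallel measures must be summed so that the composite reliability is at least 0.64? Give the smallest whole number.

4

k ≥ ρ*(1−ρ₁)/(ρ₁(1−ρ*)) = 0.64·0.64 / (0.36·0.36) = 3.160.
Smallest integer k = 4.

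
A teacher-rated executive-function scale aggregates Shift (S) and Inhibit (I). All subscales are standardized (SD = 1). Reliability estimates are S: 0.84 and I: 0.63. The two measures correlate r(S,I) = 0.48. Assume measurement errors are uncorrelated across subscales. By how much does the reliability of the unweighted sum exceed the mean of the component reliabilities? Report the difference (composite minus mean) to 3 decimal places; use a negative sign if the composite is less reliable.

Var(sum) = 2 + 0.96 = 2.96; true-score variance = 1.47 + 0.96 = 2.43; composite reliability = 0.8209.
Mean component reliability = 0.7350.
Difference = 0.8209 − 0.7350 = 0.086.

0.086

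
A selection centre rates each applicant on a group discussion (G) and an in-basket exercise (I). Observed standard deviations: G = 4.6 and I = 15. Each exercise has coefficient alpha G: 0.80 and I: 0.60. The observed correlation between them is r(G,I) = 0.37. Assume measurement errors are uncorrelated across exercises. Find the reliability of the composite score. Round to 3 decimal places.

0.683

Var(G+I) = 4.6² + 15² + 2·[4.6·15·0.37] = 246.16 + 51.06 = 297.22.
Under uncorrelated errors the observed covariances equal the true-score covariances, so only the own-variance terms attenuate.
True-score variance = [4.6²·0.80 + 15²·0.60] + 51.06 = 151.928 + 51.06 = 202.988.
Reliability = 202.988 / 297.22 = 0.683.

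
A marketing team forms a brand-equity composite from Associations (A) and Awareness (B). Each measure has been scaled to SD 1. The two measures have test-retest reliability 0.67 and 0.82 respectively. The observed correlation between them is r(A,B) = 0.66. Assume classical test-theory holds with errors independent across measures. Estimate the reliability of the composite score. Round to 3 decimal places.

0.846

Var(A+B) = 2 + 2·[0.66] = 2 + 1.32 = 3.32.
Under uncorrelated errors the observed covariances equal the true-score covariances, so only the own-variance terms attenuate.
True-score variance = [0.67 + 0.82] + 1.32 = 1.49 + 1.32 = 2.81.
Reliability = 2.81 / 3.32 = 0.846.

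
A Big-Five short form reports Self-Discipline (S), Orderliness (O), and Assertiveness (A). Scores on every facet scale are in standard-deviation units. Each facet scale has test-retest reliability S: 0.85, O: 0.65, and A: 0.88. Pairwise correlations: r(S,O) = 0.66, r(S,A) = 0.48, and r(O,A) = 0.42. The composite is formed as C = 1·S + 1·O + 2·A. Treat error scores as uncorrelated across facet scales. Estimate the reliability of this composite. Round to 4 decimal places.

0.9103

Var(C) = 1 + 1 + 2² + 2·[0.66 + 2·0.48 + 2·0.42] = 6 + 4.92 = 10.92.
Under uncorrelated errors the observed covariances equal the true-score covariances, so only the own-variance terms attenuate.
True-score variance = [0.85 + 0.65 + 2²·0.88] + 4.92 = 5.02 + 4.92 = 9.94.
Reliability = 9.94 / 10.92 = 0.9103.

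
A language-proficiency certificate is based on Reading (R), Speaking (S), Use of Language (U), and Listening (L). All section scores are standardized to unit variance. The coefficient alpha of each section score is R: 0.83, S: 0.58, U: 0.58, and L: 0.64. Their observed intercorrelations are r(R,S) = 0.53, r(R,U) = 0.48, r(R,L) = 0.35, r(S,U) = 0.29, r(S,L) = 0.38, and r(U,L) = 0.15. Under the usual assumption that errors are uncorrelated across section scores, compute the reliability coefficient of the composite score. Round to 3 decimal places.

0.836

Var(R+S+U+L) = 4 + 2·[0.53 + 0.48 + 0.35 + 0.29 + 0.38 + 0.15] = 4 + 4.36 = 8.36.
With uncorrelated errors the cross-covariances are all true-score covariance, so they carry over unchanged; only the diagonal terms shrink to ρᵢσᵢ².
True-score variance = [0.83 + 0.58 + 0.58 + 0.64] + 4.36 = 2.63 + 4.36 = 6.99.
Reliability = 6.99 / 8.36 = 0.836.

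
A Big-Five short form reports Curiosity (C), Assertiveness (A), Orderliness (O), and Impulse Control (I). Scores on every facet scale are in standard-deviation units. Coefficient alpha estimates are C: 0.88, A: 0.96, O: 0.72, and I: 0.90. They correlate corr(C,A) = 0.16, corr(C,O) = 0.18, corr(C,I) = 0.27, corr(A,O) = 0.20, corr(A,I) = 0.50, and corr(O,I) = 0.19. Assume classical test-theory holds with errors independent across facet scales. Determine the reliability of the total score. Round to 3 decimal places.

Var(C+A+O+I) = 4 + 2·[0.16 + 0.18 + 0.27 + 0.20 + 0.50 + 0.19] = 4 + 3 = 7.
Under uncorrelated errors the observed covariances equal the true-score covariances, so only the own-variance terms attenuate.
True-score variance = [0.88 + 0.96 + 0.72 + 0.90] + 3 = 3.46 + 3 = 6.46.
Reliability = 6.46 / 7 = 0.923.

0.923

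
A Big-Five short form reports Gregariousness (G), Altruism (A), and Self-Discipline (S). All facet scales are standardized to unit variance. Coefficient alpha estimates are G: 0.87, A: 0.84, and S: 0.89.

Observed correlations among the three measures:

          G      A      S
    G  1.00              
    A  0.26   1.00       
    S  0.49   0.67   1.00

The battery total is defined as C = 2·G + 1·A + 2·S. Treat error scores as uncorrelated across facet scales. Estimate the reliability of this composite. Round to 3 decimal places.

0.933

Var(C) = 2² + 1 + 2² + 2·[2·0.26 + 4·0.49 + 2·0.67] = 9 + 7.64 = 16.64.
Because errors are independent across components, Cov(Tᵢ,Tⱼ) = Cov(Xᵢ,Xⱼ); the off-diagonal part of the true-score variance is the same as above.
True-score variance = [2²·0.87 + 0.84 + 2²·0.89] + 7.64 = 7.88 + 7.64 = 15.52.
Reliability = 15.52 / 16.64 = 0.933.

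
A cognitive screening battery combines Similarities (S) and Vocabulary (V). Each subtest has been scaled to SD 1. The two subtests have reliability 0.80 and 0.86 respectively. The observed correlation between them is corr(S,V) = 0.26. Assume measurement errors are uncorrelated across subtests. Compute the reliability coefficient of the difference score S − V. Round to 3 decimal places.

0.770

Var(S−V) = 1 + 1 − 2·0.26 = 2 − 0.52 = 1.48.
Because errors are independent across components, Cov(Tᵢ,Tⱼ) = Cov(Xᵢ,Xⱼ); the off-diagonal part of the true-score variance is the same as above.
True-score variance = [0.80 + 0.86] − 0.52 = 1.66 − 0.52 = 1.14.
Reliability = 1.14 / 1.48 = 0.770.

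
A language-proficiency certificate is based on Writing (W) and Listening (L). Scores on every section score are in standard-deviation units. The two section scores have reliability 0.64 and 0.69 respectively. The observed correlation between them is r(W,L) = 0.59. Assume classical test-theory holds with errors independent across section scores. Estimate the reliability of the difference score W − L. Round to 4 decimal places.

0.1829

Var(W−L) = 1 + 1 − 2·0.59 = 2 − 1.18 = 0.82.
Because errors are independent across components, Cov(Tᵢ,Tⱼ) = Cov(Xᵢ,Xⱼ); the off-diagonal part of the true-score variance is the same as above.
True-score variance = [0.64 + 0.69] − 1.18 = 1.33 − 1.18 = 0.15.
Reliability = 0.15 / 0.82 = 0.1829.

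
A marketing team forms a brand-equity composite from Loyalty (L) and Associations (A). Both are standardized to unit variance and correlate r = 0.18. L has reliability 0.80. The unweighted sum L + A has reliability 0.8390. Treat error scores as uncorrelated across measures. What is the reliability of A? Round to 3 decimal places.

Var(L+A) = 2 + 2·0.18 = 2.360.
True-score variance = ρ_L + ρ_A + 2·0.18, so 0.8390 = (0.80 + ρ_A + 0.36) / 2.360.
ρ_A = 0.8390·2.360 − 0.80 − 0.36 = 0.820.

0.820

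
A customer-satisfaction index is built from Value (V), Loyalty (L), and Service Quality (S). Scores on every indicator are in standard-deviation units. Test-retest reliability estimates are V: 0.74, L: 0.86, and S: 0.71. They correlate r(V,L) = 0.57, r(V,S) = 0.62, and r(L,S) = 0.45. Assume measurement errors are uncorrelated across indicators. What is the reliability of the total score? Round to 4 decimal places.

Var(V+L+S) = 3 + 2·[0.57 + 0.62 + 0.45] = 3 + 3.28 = 6.28.
Because errors are independent across components, Cov(Tᵢ,Tⱼ) = Cov(Xᵢ,Xⱼ); the off-diagonal part of the true-score variance is the same as above.
True-score variance = [0.74 + 0.86 + 0.71] + 3.28 = 2.31 + 3.28 = 5.59.
Reliability = 5.59 / 6.28 = 0.8901.

0.8901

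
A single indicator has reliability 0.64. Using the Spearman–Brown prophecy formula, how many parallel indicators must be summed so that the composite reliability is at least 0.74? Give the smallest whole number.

k ≥ ρ*(1−ρ₁)/(ρ₁(1−ρ*)) = 0.74·0.36 / (0.64·0.26) = 1.601.
Smallest integer k = 2.

2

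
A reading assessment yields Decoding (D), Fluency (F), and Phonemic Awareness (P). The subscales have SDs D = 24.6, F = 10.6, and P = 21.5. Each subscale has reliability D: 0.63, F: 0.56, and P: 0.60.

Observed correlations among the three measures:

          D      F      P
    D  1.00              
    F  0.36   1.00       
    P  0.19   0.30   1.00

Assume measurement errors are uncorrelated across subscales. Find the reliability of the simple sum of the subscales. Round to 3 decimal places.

0.731

Var(D+F+P) = 24.6² + 10.6² + 21.5² + 2·[24.6·10.6·0.36 + 24.6·21.5·0.19 + 10.6·21.5·0.30] = 1179.77 + 525.469 = 1705.24.
Because errors are independent across components, Cov(Tᵢ,Tⱼ) = Cov(Xᵢ,Xⱼ); the off-diagonal part of the true-score variance is the same as above.
True-score variance = [24.6²·0.63 + 10.6²·0.56 + 21.5²·0.60] + 525.469 = 721.522 + 525.469 = 1246.99.
Reliability = 1246.99 / 1705.24 = 0.731.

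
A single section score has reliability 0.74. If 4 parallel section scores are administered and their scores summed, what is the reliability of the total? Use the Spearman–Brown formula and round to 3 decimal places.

ρ_k = kρ / (1 + (k−1)ρ) = 4·0.74 / (1 + 3·0.74) = 2.960 / 3.220 = 0.919.

0.919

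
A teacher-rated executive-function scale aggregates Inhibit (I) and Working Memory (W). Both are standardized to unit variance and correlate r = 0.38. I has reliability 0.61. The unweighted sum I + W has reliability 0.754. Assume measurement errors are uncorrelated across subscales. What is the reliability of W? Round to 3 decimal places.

Var(I+W) = 2 + 2·0.38 = 2.760.
True-score variance = ρ_I + ρ_W + 2·0.38, so 0.754 = (0.61 + ρ_W + 0.76) / 2.760.
ρ_W = 0.754·2.760 − 0.61 − 0.76 = 0.711.

0.711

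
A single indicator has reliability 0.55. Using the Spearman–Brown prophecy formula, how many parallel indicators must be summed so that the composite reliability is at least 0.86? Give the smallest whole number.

6

k ≥ ρ*(1−ρ₁)/(ρ₁(1−ρ*)) = 0.86·0.45 / (0.55·0.14) = 5.026.
Smallest integer k = 6.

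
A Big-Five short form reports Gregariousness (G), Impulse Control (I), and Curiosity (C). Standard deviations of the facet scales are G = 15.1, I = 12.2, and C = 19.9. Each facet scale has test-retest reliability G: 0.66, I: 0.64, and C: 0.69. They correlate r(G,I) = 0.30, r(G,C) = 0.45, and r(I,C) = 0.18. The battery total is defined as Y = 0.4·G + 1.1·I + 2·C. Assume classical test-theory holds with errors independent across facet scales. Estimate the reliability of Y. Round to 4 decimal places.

Var(Y) = 0.4²·15.1² + 1.1²·12.2² + 2²·19.9² + 2·[0.44·15.1·12.2·0.30 + 0.8·15.1·19.9·0.45 + 2.2·12.2·19.9·0.18] = 1800.62 + 457.269 = 2257.89.
Because errors are independent across components, Cov(Tᵢ,Tⱼ) = Cov(Xᵢ,Xⱼ); the off-diagonal part of the true-score variance is the same as above.
True-score variance = [0.4²·15.1²·0.66 + 1.1²·12.2²·0.64 + 2²·19.9²·0.69] + 457.269 = 1232.33 + 457.269 = 1689.6.
Reliability = 1689.6 / 2257.89 = 0.7483.

0.7483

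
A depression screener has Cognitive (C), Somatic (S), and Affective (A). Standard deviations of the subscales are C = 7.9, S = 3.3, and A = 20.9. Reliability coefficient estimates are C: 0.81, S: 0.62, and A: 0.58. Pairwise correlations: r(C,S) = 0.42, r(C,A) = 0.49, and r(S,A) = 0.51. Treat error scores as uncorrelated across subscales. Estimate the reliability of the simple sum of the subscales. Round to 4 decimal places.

Var(C+S+A) = 7.9² + 3.3² + 20.9² + 2·[7.9·3.3·0.42 + 7.9·20.9·0.49 + 3.3·20.9·0.51] = 510.11 + 254.056 = 764.166.
Because errors are independent across components, Cov(Tᵢ,Tⱼ) = Cov(Xᵢ,Xⱼ); the off-diagonal part of the true-score variance is the same as above.
True-score variance = [7.9²·0.81 + 3.3²·0.62 + 20.9²·0.58] + 254.056 = 310.654 + 254.056 = 564.71.
Reliability = 564.71 / 764.166 = 0.7390.

0.7390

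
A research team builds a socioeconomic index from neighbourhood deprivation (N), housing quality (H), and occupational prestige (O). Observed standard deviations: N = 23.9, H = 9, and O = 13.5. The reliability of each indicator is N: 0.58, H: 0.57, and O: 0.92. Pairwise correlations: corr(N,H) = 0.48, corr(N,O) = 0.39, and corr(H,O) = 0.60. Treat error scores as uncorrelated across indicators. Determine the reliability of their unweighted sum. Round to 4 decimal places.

0.7989

Var(N+H+O) = 23.9² + 9² + 13.5² + 2·[23.9·9·0.48 + 23.9·13.5·0.39 + 9·13.5·0.60] = 834.46 + 603.963 = 1438.42.
With uncorrelated errors the cross-covariances are all true-score covariance, so they carry over unchanged; only the diagonal terms shrink to ρᵢσᵢ².
True-score variance = [23.9²·0.58 + 9²·0.57 + 13.5²·0.92] + 603.963 = 545.142 + 603.963 = 1149.1.
Reliability = 1149.1 / 1438.42 = 0.7989.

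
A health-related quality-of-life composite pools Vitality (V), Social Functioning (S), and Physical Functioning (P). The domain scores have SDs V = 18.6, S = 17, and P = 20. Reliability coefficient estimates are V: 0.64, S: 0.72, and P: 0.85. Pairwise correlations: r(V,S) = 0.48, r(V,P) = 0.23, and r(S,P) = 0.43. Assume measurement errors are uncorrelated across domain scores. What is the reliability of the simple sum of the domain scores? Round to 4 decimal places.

Var(V+S+P) = 18.6² + 17² + 20² + 2·[18.6·17·0.48 + 18.6·20·0.23 + 17·20·0.43] = 1034.96 + 767.072 = 1802.03.
Because errors are independent across components, Cov(Tᵢ,Tⱼ) = Cov(Xᵢ,Xⱼ); the off-diagonal part of the true-score variance is the same as above.
True-score variance = [18.6²·0.64 + 17²·0.72 + 20²·0.85] + 767.072 = 769.494 + 767.072 = 1536.57.
Reliability = 1536.57 / 1802.03 = 0.8527.

0.8527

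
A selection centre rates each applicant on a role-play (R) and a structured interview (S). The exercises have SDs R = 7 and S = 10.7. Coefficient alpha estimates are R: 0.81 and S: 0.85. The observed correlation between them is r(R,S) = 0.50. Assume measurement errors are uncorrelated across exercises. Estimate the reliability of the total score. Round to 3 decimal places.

0.889

Var(R+S) = 7² + 10.7² + 2·[7·10.7·0.50] = 163.49 + 74.9 = 238.39.
Under uncorrelated errors the observed covariances equal the true-score covariances, so only the own-variance terms attenuate.
True-score variance = [7²·0.81 + 10.7²·0.85] + 74.9 = 137.006 + 74.9 = 211.906.
Reliability = 211.906 / 238.39 = 0.889.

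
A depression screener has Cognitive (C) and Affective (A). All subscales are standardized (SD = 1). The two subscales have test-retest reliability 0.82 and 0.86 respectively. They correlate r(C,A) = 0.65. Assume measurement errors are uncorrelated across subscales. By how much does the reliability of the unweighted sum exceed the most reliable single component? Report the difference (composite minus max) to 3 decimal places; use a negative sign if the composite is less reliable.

0.043

Var(sum) = 2 + 1.3 = 3.3; true-score variance = 1.68 + 1.3 = 2.98; composite reliability = 0.9030.
Max component reliability = 0.8600.
Difference = 0.9030 − 0.8600 = 0.043.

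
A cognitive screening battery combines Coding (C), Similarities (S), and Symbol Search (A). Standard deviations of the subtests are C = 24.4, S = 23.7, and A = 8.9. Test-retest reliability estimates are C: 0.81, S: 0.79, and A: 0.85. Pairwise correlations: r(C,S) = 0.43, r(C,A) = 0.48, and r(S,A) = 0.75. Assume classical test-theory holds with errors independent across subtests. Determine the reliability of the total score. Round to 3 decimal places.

Var(C+S+A) = 24.4² + 23.7² + 8.9² + 2·[24.4·23.7·0.43 + 24.4·8.9·0.48 + 23.7·8.9·0.75] = 1236.26 + 1022.19 = 2258.45.
Because errors are independent across components, Cov(Tᵢ,Tⱼ) = Cov(Xᵢ,Xⱼ); the off-diagonal part of the true-score variance is the same as above.
True-score variance = [24.4²·0.81 + 23.7²·0.79 + 8.9²·0.85] + 1022.19 = 993.305 + 1022.19 = 2015.49.
Reliability = 2015.49 / 2258.45 = 0.892.

0.892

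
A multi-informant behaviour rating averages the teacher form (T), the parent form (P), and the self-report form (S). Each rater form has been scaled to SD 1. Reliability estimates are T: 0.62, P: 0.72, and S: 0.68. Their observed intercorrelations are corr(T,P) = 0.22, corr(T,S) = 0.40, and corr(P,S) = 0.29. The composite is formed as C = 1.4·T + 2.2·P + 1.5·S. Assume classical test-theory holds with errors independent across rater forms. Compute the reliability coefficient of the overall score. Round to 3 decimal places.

Var(C) = 1.4² + 2.2² + 1.5² + 2·[3.08·0.22 + 2.1·0.40 + 3.3·0.29] = 9.05 + 4.9492 = 13.9992.
With uncorrelated errors the cross-covariances are all true-score covariance, so they carry over unchanged; only the diagonal terms shrink to ρᵢσᵢ².
True-score variance = [1.4²·0.62 + 2.2²·0.72 + 1.5²·0.68] + 4.9492 = 6.23 + 4.9492 = 11.1792.
Reliability = 11.1792 / 13.9992 = 0.799.

0.799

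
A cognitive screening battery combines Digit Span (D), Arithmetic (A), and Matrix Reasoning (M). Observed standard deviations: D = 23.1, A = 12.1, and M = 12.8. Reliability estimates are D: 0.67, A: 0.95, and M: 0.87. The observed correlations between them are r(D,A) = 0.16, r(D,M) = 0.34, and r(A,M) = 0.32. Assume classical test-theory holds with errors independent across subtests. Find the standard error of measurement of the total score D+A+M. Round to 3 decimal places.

14.308

Var(total) = 843.86 + 389.629 = 1233.49.
True-score variance = 639.149 + 389.629 = 1028.78, so reliability = 0.8340.
Error variance = 1233.49 − 1028.78 = 204.711; SEM = √204.711 = 14.308.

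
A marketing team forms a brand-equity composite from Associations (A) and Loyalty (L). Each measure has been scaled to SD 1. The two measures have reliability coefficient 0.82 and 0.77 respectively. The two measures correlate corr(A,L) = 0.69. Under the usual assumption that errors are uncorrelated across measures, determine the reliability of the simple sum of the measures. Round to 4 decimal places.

Var(A+L) = 2 + 2·[0.69] = 2 + 1.38 = 3.38.
Under uncorrelated errors the observed covariances equal the true-score covariances, so only the own-variance terms attenuate.
True-score variance = [0.82 + 0.77] + 1.38 = 1.59 + 1.38 = 2.97.
Reliability = 2.97 / 3.38 = 0.8787.

0.8787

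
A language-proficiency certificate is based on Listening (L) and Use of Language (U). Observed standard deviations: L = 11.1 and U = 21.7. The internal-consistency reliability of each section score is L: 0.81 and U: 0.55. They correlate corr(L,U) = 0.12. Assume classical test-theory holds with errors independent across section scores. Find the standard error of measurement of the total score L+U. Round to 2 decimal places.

15.34

Var(total) = 594.1 + 57.8088 = 651.909.
True-score variance = 358.79 + 57.8088 = 416.598, so reliability = 0.6390.
Error variance = 651.909 − 416.598 = 235.31; SEM = √235.31 = 15.34.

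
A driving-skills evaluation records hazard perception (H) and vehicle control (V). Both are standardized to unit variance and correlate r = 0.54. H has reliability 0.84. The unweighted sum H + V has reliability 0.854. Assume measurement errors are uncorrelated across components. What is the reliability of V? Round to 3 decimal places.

0.710

Var(H+V) = 2 + 2·0.54 = 3.080.
True-score variance = ρ_H + ρ_V + 2·0.54, so 0.854 = (0.84 + ρ_V + 1.08) / 3.080.
ρ_V = 0.854·3.080 − 0.84 − 1.08 = 0.710.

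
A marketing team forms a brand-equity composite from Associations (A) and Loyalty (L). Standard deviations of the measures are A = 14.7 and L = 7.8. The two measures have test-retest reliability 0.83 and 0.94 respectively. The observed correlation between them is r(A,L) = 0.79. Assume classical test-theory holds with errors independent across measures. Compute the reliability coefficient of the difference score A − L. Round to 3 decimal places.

Var(A−L) = 14.7² + 7.8² − 2·14.7·7.8·0.79 = 276.93 − 181.163 = 95.7672.
Because errors are independent across components, Cov(Tᵢ,Tⱼ) = Cov(Xᵢ,Xⱼ); the off-diagonal part of the true-score variance is the same as above.
True-score variance = [14.7²·0.83 + 7.8²·0.94] − 181.163 = 236.544 − 181.163 = 55.3815.
Reliability = 55.3815 / 95.7672 = 0.578.

0.578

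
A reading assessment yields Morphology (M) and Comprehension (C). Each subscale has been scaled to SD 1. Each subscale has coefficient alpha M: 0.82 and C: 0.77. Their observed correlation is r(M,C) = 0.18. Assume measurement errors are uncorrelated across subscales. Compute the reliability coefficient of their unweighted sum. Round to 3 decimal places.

0.826

Var(M+C) = 2 + 2·[0.18] = 2 + 0.36 = 2.36.
With uncorrelated errors the cross-covariances are all true-score covariance, so they carry over unchanged; only the diagonal terms shrink to ρᵢσᵢ².
True-score variance = [0.82 + 0.77] + 0.36 = 1.59 + 0.36 = 1.95.
Reliability = 1.95 / 2.36 = 0.826.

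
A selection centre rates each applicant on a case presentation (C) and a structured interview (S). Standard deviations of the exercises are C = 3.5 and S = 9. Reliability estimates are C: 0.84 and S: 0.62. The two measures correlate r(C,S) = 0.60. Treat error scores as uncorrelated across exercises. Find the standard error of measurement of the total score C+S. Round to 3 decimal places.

Var(total) = 93.25 + 37.8 = 131.05.
True-score variance = 60.51 + 37.8 = 98.31, so reliability = 0.7502.
Error variance = 131.05 − 98.31 = 32.74; SEM = √32.74 = 5.722.

5.722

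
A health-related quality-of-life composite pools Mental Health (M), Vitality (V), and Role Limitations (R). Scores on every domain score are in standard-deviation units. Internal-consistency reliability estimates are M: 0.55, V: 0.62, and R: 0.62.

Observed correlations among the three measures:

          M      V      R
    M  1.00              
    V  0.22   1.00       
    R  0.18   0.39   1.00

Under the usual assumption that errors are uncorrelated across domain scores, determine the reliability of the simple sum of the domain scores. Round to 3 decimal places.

Var(M+V+R) = 3 + 2·[0.22 + 0.18 + 0.39] = 3 + 1.58 = 4.58.
With uncorrelated errors the cross-covariances are all true-score covariance, so they carry over unchanged; only the diagonal terms shrink to ρᵢσᵢ².
True-score variance = [0.55 + 0.62 + 0.62] + 1.58 = 1.79 + 1.58 = 3.37.
Reliability = 3.37 / 4.58 = 0.736.

0.736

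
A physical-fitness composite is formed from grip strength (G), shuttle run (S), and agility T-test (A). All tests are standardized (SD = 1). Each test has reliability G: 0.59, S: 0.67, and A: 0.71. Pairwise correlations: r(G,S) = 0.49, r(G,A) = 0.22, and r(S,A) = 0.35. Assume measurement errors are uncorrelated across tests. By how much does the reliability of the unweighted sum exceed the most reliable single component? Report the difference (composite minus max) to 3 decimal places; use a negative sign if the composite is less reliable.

0.089

Var(sum) = 3 + 2.12 = 5.12; true-score variance = 1.97 + 2.12 = 4.09; composite reliability = 0.7988.
Max component reliability = 0.7100.
Difference = 0.7988 − 0.7100 = 0.089.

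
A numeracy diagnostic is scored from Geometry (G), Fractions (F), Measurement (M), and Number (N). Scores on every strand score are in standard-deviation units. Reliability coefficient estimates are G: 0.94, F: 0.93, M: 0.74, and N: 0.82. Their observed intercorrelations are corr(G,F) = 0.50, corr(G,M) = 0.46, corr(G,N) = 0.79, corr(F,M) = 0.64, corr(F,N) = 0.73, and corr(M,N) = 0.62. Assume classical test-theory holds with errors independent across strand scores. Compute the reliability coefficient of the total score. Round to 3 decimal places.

Var(G+F+M+N) = 4 + 2·[0.50 + 0.46 + 0.79 + 0.64 + 0.73 + 0.62] = 4 + 7.48 = 11.48.
With uncorrelated errors the cross-covariances are all true-score covariance, so they carry over unchanged; only the diagonal terms shrink to ρᵢσᵢ².
True-score variance = [0.94 + 0.93 + 0.74 + 0.82] + 7.48 = 3.43 + 7.48 = 10.91.
Reliability = 10.91 / 11.48 = 0.950.

0.950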